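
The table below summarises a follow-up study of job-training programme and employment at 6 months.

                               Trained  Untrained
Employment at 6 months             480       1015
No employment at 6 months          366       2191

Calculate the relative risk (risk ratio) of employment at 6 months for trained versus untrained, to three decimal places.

Reading the table with exposure as columns: a = 480 (Trained, case), b = 366 (Trained, non-case), c = 1015 (Untrained, case), d = 2191.
Risk in exposed = 480/846 = 0.56738; risk in unexposed = 1015/3206 = 0.31659.
RR = 0.56738 / 0.31659 = 1.79213
The risk among the exposed is 1.79 times that among the unexposed.

1.792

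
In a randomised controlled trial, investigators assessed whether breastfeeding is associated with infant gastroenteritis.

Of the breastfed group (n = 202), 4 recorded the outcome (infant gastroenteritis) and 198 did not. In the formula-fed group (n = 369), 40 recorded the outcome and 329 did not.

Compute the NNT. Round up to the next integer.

12

Risk in treated group = 4/202 = 0.01980; risk in control = 40/369 = 0.10840.
Absolute risk reduction = 0.10840 − 0.01980 = 0.08860
NNT = 1 / ARR = 1 / 0.08860 = 11.287 → round up → 12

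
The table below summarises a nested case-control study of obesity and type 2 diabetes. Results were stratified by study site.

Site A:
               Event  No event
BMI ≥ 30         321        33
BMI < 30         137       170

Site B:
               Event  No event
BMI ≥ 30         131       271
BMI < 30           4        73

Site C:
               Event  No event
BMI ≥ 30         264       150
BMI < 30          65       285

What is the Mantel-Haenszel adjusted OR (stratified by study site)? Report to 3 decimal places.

9.193

OR_MH = Σ(aᵢdᵢ/nᵢ) / Σ(bᵢcᵢ/nᵢ), where nᵢ is the stratum total.
Stratum 1 (Site A): n = 661; a·d/n = 321·170/661 = 82.5567; b·c/n = 33·137/661 = 6.8396
Stratum 2 (Site B): n = 479; a·d/n = 131·73/479 = 19.9645; b·c/n = 271·4/479 = 2.2630
Stratum 3 (Site C): n = 764; a·d/n = 264·285/764 = 98.4817; b·c/n = 150·65/764 = 12.7618
OR_MH = (82.5567 + 19.9645 + 98.4817) / (6.8396 + 2.2630 + 12.7618) = 201.0029 / 21.8645 = 9.19313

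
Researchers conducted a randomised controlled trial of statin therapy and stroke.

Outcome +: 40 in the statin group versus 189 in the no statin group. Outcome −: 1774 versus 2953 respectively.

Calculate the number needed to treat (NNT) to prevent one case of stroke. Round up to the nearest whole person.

Risk in treated group = 40/1814 = 0.02205; risk in control = 189/3142 = 0.06015.
Absolute risk reduction = 0.06015 − 0.02205 = 0.03810
NNT = 1 / ARR = 1 / 0.03810 = 26.245 → round up → 27

27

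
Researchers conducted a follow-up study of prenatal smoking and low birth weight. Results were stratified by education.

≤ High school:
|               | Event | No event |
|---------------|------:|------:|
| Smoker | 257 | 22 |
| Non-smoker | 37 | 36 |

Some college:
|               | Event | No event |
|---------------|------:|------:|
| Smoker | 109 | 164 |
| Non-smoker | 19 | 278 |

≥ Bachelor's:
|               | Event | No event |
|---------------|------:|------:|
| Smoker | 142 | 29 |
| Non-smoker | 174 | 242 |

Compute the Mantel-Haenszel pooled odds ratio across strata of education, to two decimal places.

OR_MH = Σ(aᵢdᵢ/nᵢ) / Σ(bᵢcᵢ/nᵢ), where nᵢ is the stratum total.
Stratum 1 (≤ High school): n = 352; a·d/n = 257·36/352 = 26.2841; b·c/n = 22·37/352 = 2.3125
Stratum 2 (Some college): n = 570; a·d/n = 109·278/570 = 53.1614; b·c/n = 164·19/570 = 5.4667
Stratum 3 (≥ Bachelor's): n = 587; a·d/n = 142·242/587 = 58.5417; b·c/n = 29·174/587 = 8.5963
OR_MH = (26.2841 + 53.1614 + 58.5417) / (2.3125 + 5.4667 + 8.5963) = 137.9872 / 16.3754 = 8.42649

8.43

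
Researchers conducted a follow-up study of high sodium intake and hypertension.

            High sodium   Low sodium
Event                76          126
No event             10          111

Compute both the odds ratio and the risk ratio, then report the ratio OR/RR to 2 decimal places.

Reading the table with exposure as columns: a = 76 (High sodium, case), b = 10 (High sodium, non-case), c = 126 (Low sodium, case), d = 111.
OR = (76·111)/(10·126) = 8436/1260 = 6.69524
Risk in exposed = 76/86 = 0.88372; risk in unexposed = 126/237 = 0.53165; RR = 1.66224
OR/RR = 6.69524 / 1.66224 = 4.02785
The outcome is not rare, so the OR lies further from 1 than the RR.

4.03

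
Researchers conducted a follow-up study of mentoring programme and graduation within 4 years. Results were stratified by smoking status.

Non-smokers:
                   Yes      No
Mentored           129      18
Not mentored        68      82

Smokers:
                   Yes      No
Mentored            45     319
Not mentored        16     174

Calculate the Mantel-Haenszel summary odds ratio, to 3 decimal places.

3.731

OR_MH = Σ(aᵢdᵢ/nᵢ) / Σ(bᵢcᵢ/nᵢ), where nᵢ is the stratum total.
Stratum 1 (Non-smokers): n = 297; a·d/n = 129·82/297 = 35.6162; b·c/n = 18·68/297 = 4.1212
Stratum 2 (Smokers): n = 554; a·d/n = 45·174/554 = 14.1336; b·c/n = 319·16/554 = 9.2130
OR_MH = (35.6162 + 14.1336) / (4.1212 + 9.2130) = 49.7497 / 13.3342 = 3.73099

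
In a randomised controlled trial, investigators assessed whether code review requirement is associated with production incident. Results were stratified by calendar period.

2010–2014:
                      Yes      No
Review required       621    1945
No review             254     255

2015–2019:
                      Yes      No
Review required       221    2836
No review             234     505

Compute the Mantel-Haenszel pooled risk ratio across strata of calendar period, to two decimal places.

RR_MH = Σ(aᵢ·n₀ᵢ/nᵢ) / Σ(cᵢ·n₁ᵢ/nᵢ), with n₁ᵢ = aᵢ+bᵢ (exposed), n₀ᵢ = cᵢ+dᵢ (unexposed), nᵢ = n₁ᵢ+n₀ᵢ.
Stratum 1 (2010–2014): n₁ = 2566, n₀ = 509, n = 3075; a·n₀/n = 621·509/3075 = 102.7932; c·n₁/n = 254·2566/3075 = 211.9558
Stratum 2 (2015–2019): n₁ = 3057, n₀ = 739, n = 3796; a·n₀/n = 221·739/3796 = 43.0240; c·n₁/n = 234·3057/3796 = 188.4452
RR_MH = (102.7932 + 43.0240) / (211.9558 + 188.4452) = 145.8171 / 400.4010 = 0.36418

0.36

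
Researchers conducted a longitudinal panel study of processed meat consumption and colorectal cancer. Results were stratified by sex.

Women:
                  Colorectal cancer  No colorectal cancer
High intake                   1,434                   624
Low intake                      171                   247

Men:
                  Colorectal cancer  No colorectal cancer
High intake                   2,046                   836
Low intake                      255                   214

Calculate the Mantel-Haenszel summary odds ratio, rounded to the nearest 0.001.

2.565

OR_MH = Σ(aᵢdᵢ/nᵢ) / Σ(bᵢcᵢ/nᵢ), where nᵢ is the stratum total.
Stratum 1 (Women): n = 2476; a·d/n = 1434·247/2476 = 143.0525; b·c/n = 624·171/2476 = 43.0953
Stratum 2 (Men): n = 3351; a·d/n = 2046·214/3351 = 130.6607; b·c/n = 836·255/3351 = 63.6168
OR_MH = (143.0525 + 130.6607) / (43.0953 + 63.6168) = 273.7132 / 106.7121 = 2.56497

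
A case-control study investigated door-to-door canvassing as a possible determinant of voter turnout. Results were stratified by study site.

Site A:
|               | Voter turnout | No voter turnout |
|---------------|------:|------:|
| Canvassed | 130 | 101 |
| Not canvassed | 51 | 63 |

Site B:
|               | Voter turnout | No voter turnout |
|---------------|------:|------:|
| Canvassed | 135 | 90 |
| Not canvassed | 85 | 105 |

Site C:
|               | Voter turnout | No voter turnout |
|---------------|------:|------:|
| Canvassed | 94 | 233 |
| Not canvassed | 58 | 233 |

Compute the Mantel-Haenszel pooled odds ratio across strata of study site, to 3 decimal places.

OR_MH = Σ(aᵢdᵢ/nᵢ) / Σ(bᵢcᵢ/nᵢ), where nᵢ is the stratum total.
Stratum 1 (Site A): n = 345; a·d/n = 130·63/345 = 23.7391; b·c/n = 101·51/345 = 14.9304
Stratum 2 (Site B): n = 415; a·d/n = 135·105/415 = 34.1566; b·c/n = 90·85/415 = 18.4337
Stratum 3 (Site C): n = 618; a·d/n = 94·233/618 = 35.4401; b·c/n = 233·58/618 = 21.8673
OR_MH = (23.7391 + 34.1566 + 35.4401) / (14.9304 + 18.4337 + 21.8673) = 93.3359 / 55.2315 = 1.68990

1.690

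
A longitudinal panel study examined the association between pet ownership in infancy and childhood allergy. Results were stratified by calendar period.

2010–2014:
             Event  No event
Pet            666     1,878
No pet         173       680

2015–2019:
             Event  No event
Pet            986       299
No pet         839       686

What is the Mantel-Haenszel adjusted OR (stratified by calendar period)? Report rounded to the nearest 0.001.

OR_MH = Σ(aᵢdᵢ/nᵢ) / Σ(bᵢcᵢ/nᵢ), where nᵢ is the stratum total.
Stratum 1 (2010–2014): n = 3397; a·d/n = 666·680/3397 = 133.3176; b·c/n = 1878·173/3397 = 95.6414
Stratum 2 (2015–2019): n = 2810; a·d/n = 986·686/2810 = 240.7103; b·c/n = 299·839/2810 = 89.2744
OR_MH = (133.3176 + 240.7103) / (95.6414 + 89.2744) = 374.0280 / 184.9158 = 2.02269

2.023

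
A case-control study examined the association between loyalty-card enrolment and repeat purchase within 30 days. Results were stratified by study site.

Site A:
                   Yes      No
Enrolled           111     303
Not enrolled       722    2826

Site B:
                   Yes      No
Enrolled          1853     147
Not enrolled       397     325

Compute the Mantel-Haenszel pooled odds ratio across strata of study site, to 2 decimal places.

3.92

OR_MH = Σ(aᵢdᵢ/nᵢ) / Σ(bᵢcᵢ/nᵢ), where nᵢ is the stratum total.
Stratum 1 (Site A): n = 3962; a·d/n = 111·2826/3962 = 79.1736; b·c/n = 303·722/3962 = 55.2161
Stratum 2 (Site B): n = 2722; a·d/n = 1853·325/2722 = 221.2436; b·c/n = 147·397/2722 = 21.4398
OR_MH = (79.1736 + 221.2436) / (55.2161 + 21.4398) = 300.4172 / 76.6558 = 3.91904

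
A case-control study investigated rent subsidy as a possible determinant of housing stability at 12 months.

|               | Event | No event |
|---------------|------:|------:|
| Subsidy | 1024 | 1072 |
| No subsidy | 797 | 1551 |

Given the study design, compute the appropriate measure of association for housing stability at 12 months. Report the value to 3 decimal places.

1.859

Cells: a = 1024, b = 1072, c = 797, d = 1551.
This is a case-control study: participants were sampled on outcome status, so risks in the source population cannot be estimated directly — relative risk is not valid here. The odds ratio is the appropriate measure.
OR = (a·d)/(b·c) = (1024 × 1551) / (1072 × 797) = 1588224 / 854384 = 1.85891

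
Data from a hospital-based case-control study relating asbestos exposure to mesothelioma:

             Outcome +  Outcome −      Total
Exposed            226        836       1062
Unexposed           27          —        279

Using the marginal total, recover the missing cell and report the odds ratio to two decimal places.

The missing cell is in the unexposed row: 279 − 27 = 252.
So a = 226, b = 836, c = 27, d = 252.
OR = (a·d)/(b·c) = (226 × 252) / (836 × 27) = 56952 / 22572 = 2.52313

2.52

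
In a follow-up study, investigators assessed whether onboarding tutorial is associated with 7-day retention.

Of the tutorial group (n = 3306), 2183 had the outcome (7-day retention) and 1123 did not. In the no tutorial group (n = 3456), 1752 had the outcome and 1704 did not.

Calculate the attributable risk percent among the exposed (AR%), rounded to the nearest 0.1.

From the description: a = 2183, b = 1123, c = 1752, d = 1704.
Risk in exposed = 2183/3306 = 0.66031; risk in unexposed = 1752/3456 = 0.50694.
RR = 0.66031/0.50694 = 1.30254
AR% = (RR − 1)/RR × 100 = (1.30254 − 1)/1.30254 × 100 = 23.2268%

23.2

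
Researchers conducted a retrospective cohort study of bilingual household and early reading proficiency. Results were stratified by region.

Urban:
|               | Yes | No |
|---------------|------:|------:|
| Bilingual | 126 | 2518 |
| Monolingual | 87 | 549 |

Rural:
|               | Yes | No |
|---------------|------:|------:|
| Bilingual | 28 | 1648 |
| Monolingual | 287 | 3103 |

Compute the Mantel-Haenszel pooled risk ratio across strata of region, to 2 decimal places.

RR_MH = Σ(aᵢ·n₀ᵢ/nᵢ) / Σ(cᵢ·n₁ᵢ/nᵢ), with n₁ᵢ = aᵢ+bᵢ (exposed), n₀ᵢ = cᵢ+dᵢ (unexposed), nᵢ = n₁ᵢ+n₀ᵢ.
Stratum 1 (Urban): n₁ = 2644, n₀ = 636, n = 3280; a·n₀/n = 126·636/3280 = 24.4317; c·n₁/n = 87·2644/3280 = 70.1305
Stratum 2 (Rural): n₁ = 1676, n₀ = 3390, n = 5066; a·n₀/n = 28·3390/5066 = 18.7367; c·n₁/n = 287·1676/5066 = 94.9491
RR_MH = (24.4317 + 18.7367) / (70.1305 + 94.9491) = 43.1684 / 165.0796 = 0.26150

0.26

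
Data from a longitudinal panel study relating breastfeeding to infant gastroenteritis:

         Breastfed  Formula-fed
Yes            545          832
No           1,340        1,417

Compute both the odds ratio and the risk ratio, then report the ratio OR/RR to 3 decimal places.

Reading the table with exposure as columns: a = 545 (Breastfed, case), b = 1340 (Breastfed, non-case), c = 832 (Formula-fed, case), d = 1417.
OR = (545·1417)/(1340·832) = 772265/1114880 = 0.69269
Risk in exposed = 545/1885 = 0.28912; risk in unexposed = 832/2249 = 0.36994; RR = 0.78154
OR/RR = 0.69269 / 0.78154 = 0.88631
The outcome is not rare, so the OR lies further from 1 than the RR.

0.886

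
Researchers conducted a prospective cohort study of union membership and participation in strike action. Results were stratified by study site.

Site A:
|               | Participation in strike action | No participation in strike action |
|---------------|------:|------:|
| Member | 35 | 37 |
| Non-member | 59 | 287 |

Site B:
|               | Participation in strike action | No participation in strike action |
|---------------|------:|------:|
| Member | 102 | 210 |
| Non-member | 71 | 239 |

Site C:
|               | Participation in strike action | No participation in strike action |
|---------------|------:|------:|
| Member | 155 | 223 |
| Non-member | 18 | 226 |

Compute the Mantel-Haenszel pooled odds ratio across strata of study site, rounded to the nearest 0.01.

OR_MH = Σ(aᵢdᵢ/nᵢ) / Σ(bᵢcᵢ/nᵢ), where nᵢ is the stratum total.
Stratum 1 (Site A): n = 418; a·d/n = 35·287/418 = 24.0311; b·c/n = 37·59/418 = 5.2225
Stratum 2 (Site B): n = 622; a·d/n = 102·239/622 = 39.1929; b·c/n = 210·71/622 = 23.9711
Stratum 3 (Site C): n = 622; a·d/n = 155·226/622 = 56.3183; b·c/n = 223·18/622 = 6.4534
OR_MH = (24.0311 + 39.1929 + 56.3183) / (5.2225 + 23.9711 + 6.4534) = 119.5424 / 35.6469 = 3.35351

3.35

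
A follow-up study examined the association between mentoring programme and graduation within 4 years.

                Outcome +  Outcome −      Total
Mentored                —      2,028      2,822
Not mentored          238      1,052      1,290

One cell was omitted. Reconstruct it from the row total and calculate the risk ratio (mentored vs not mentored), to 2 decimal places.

1.53

The missing cell is in the exposed row: 2822 − 2028 = 794.
So a = 794, b = 2028, c = 238, d = 1052.
RR = [a/(a+b)] / [c/(c+d)] = (794/2822) / (238/1290) = 0.28136/0.18450 = 1.52502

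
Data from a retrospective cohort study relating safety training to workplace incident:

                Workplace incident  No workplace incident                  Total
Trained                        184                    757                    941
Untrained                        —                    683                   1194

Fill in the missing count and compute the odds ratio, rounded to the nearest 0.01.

The missing cell is in the unexposed row: 1194 − 683 = 511.
So a = 184, b = 757, c = 511, d = 683.
OR = (a·d)/(b·c) = (184 × 683) / (757 × 511) = 125672 / 386827 = 0.32488

0.32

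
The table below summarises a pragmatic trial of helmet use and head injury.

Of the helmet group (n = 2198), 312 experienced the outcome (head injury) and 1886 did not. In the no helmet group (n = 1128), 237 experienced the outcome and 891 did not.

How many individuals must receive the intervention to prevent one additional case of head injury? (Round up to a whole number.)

15

Risk in treated group = 312/2198 = 0.14195; risk in control = 237/1128 = 0.21011.
Absolute risk reduction = 0.21011 − 0.14195 = 0.06816
NNT = 1 / ARR = 1 / 0.06816 = 14.672 → round up → 15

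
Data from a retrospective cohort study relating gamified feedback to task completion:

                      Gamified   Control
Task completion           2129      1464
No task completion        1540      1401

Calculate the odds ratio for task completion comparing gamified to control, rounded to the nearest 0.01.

1.32

Reading the table with exposure as columns: a = 2129 (Gamified, case), b = 1540 (Gamified, non-case), c = 1464 (Control, case), d = 1401.
OR = (a·d)/(b·c) = (2129 × 1401) / (1540 × 1464) = 2982729 / 2254560 = 1.32298
The odds of task completion are about 1.32 times as high in the gamified group.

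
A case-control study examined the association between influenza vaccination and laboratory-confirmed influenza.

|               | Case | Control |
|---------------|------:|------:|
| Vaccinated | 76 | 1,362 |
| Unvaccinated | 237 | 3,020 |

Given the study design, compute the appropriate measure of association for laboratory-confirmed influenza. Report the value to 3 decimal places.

0.711

Cells: a = 76, b = 1362, c = 237, d = 3020.
This is a case-control study: participants were sampled on outcome status, so risks in the source population cannot be estimated directly — relative risk is not valid here. The odds ratio is the appropriate measure.
OR = (a·d)/(b·c) = (76 × 3020) / (1362 × 237) = 229520 / 322794 = 0.71104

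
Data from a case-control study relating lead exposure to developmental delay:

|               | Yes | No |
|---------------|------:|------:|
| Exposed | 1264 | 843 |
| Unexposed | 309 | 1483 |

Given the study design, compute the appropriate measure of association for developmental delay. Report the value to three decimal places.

7.196

Cells: a = 1264, b = 843, c = 309, d = 1483.
This is a case-control study: participants were sampled on outcome status, so risks in the source population cannot be estimated directly — relative risk is not valid here. The odds ratio is the appropriate measure.
OR = (a·d)/(b·c) = (1264 × 1483) / (843 × 309) = 1874512 / 260487 = 7.19618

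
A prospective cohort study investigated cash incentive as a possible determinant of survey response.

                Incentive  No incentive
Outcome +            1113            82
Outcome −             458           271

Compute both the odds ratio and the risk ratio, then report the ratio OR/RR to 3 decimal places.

Reading the table with exposure as columns: a = 1113 (Incentive, case), b = 458 (Incentive, non-case), c = 82 (No incentive, case), d = 271.
OR = (1113·271)/(458·82) = 301623/37556 = 8.03129
Risk in exposed = 1113/1571 = 0.70847; risk in unexposed = 82/353 = 0.23229; RR = 3.04986
OR/RR = 8.03129 / 3.04986 = 2.63333
The outcome is not rare, so the OR lies further from 1 than the RR.

2.633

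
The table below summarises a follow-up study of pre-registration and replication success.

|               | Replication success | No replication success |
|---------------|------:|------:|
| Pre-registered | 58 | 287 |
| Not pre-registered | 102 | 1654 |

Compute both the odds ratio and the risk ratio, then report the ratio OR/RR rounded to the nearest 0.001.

Cells: a = 58, b = 287, c = 102, d = 1654.
OR = (58·1654)/(287·102) = 95932/29274 = 3.27704
Risk in exposed = 58/345 = 0.16812; risk in unexposed = 102/1756 = 0.05809; RR = 2.89423
OR/RR = 3.27704 / 2.89423 = 1.13227
The outcome is not rare, so the OR lies further from 1 than the RR.

1.132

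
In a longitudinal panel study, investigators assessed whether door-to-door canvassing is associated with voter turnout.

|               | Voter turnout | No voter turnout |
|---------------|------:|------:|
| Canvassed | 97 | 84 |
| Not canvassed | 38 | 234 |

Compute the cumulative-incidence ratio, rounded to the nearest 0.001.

3.836

Cells: a = 97, b = 84, c = 38, d = 234.
Risk in exposed = 97/181 = 0.53591; risk in unexposed = 38/272 = 0.13971.
RR = 0.53591 / 0.13971 = 3.83600
The risk among the exposed is 3.84 times that among the unexposed.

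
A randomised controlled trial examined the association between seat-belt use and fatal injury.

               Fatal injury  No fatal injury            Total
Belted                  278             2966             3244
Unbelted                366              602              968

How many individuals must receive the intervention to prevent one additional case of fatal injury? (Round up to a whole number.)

4

Risk in treated group = 278/3244 = 0.08570; risk in control = 366/968 = 0.37810.
Absolute risk reduction = 0.37810 − 0.08570 = 0.29240
NNT = 1 / ARR = 1 / 0.29240 = 3.420 → round up → 4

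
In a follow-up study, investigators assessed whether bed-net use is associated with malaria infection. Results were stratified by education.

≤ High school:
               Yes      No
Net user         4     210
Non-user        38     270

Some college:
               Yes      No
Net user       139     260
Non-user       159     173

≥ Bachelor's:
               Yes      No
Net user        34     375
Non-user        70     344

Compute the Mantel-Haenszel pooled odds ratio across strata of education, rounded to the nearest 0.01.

0.47

OR_MH = Σ(aᵢdᵢ/nᵢ) / Σ(bᵢcᵢ/nᵢ), where nᵢ is the stratum total.
Stratum 1 (≤ High school): n = 522; a·d/n = 4·270/522 = 2.0690; b·c/n = 210·38/522 = 15.2874
Stratum 2 (Some college): n = 731; a·d/n = 139·173/731 = 32.8960; b·c/n = 260·159/731 = 56.5527
Stratum 3 (≥ Bachelor's): n = 823; a·d/n = 34·344/823 = 14.2114; b·c/n = 375·70/823 = 31.8955
OR_MH = (2.0690 + 32.8960 + 14.2114) / (15.2874 + 56.5527 + 31.8955) = 49.1764 / 103.7355 = 0.47406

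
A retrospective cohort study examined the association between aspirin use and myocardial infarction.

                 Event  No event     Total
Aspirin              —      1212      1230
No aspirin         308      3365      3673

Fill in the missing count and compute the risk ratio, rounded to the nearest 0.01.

The missing cell is in the exposed row: 1230 − 1212 = 18.
So a = 18, b = 1212, c = 308, d = 3365.
RR = [a/(a+b)] / [c/(c+d)] = (18/1230) / (308/3673) = 0.01463/0.08386 = 0.17452

0.17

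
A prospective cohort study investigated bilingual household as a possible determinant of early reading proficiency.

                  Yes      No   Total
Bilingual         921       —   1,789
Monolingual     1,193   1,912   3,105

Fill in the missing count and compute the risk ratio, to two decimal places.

The missing cell is in the exposed row: 1789 − 921 = 868.
So a = 921, b = 868, c = 1193, d = 1912.
RR = [a/(a+b)] / [c/(c+d)] = (921/1789) / (1193/3105) = 0.51481/0.38422 = 1.33989

1.34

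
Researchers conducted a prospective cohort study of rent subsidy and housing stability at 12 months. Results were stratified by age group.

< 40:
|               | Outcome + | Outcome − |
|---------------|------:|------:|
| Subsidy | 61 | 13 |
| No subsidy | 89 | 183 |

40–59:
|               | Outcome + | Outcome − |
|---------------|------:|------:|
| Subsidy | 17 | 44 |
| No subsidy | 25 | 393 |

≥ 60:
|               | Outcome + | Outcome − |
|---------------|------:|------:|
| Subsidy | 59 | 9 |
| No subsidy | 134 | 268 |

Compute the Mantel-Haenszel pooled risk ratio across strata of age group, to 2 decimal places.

2.72

RR_MH = Σ(aᵢ·n₀ᵢ/nᵢ) / Σ(cᵢ·n₁ᵢ/nᵢ), with n₁ᵢ = aᵢ+bᵢ (exposed), n₀ᵢ = cᵢ+dᵢ (unexposed), nᵢ = n₁ᵢ+n₀ᵢ.
Stratum 1 (< 40): n₁ = 74, n₀ = 272, n = 346; a·n₀/n = 61·272/346 = 47.9538; c·n₁/n = 89·74/346 = 19.0347
Stratum 2 (40–59): n₁ = 61, n₀ = 418, n = 479; a·n₀/n = 17·418/479 = 14.8351; c·n₁/n = 25·61/479 = 3.1837
Stratum 3 (≥ 60): n₁ = 68, n₀ = 402, n = 470; a·n₀/n = 59·402/470 = 50.4638; c·n₁/n = 134·68/470 = 19.3872
RR_MH = (47.9538 + 14.8351 + 50.4638) / (19.0347 + 3.1837 + 19.3872) = 113.2527 / 41.6056 = 2.72205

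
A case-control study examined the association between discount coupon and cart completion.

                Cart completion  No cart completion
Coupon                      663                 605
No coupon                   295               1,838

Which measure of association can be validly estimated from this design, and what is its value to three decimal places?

Cells: a = 663, b = 605, c = 295, d = 1838.
This is a case-control study: participants were sampled on outcome status, so risks in the source population cannot be estimated directly — relative risk is not valid here. The odds ratio is the appropriate measure.
OR = (a·d)/(b·c) = (663 × 1838) / (605 × 295) = 1218594 / 178475 = 6.82781

6.828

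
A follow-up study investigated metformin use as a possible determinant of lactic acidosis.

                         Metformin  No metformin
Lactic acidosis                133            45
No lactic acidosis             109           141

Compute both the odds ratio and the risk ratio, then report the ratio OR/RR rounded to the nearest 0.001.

Reading the table with exposure as columns: a = 133 (Metformin, case), b = 109 (Metformin, non-case), c = 45 (No metformin, case), d = 141.
OR = (133·141)/(109·45) = 18753/4905 = 3.82324
Risk in exposed = 133/242 = 0.54959; risk in unexposed = 45/186 = 0.24194; RR = 2.27163
OR/RR = 3.82324 / 2.27163 = 1.68304
The outcome is not rare, so the OR lies further from 1 than the RR.

1.683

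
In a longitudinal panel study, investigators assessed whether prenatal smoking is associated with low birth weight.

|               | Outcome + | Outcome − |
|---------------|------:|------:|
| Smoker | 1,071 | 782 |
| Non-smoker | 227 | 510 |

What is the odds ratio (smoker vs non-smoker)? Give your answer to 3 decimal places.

3.077

Cells: a = 1071, b = 782, c = 227, d = 510.
OR = (a·d)/(b·c) = (1071 × 510) / (782 × 227) = 546210 / 177514 = 3.07700
The odds of low birth weight are about 3.08 times as high in the smoker group.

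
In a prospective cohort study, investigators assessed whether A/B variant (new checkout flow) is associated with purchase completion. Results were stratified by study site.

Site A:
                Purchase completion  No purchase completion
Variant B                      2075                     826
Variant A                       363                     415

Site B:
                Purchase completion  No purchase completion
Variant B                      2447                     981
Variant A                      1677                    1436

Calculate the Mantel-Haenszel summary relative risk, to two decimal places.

1.38

RR_MH = Σ(aᵢ·n₀ᵢ/nᵢ) / Σ(cᵢ·n₁ᵢ/nᵢ), with n₁ᵢ = aᵢ+bᵢ (exposed), n₀ᵢ = cᵢ+dᵢ (unexposed), nᵢ = n₁ᵢ+n₀ᵢ.
Stratum 1 (Site A): n₁ = 2901, n₀ = 778, n = 3679; a·n₀/n = 2075·778/3679 = 438.8013; c·n₁/n = 363·2901/3679 = 286.2362
Stratum 2 (Site B): n₁ = 3428, n₀ = 3113, n = 6541; a·n₀/n = 2447·3113/6541 = 1164.5790; c·n₁/n = 1677·3428/6541 = 878.8803
RR_MH = (438.8013 + 1164.5790) / (286.2362 + 878.8803) = 1603.3803 / 1165.1165 = 1.37615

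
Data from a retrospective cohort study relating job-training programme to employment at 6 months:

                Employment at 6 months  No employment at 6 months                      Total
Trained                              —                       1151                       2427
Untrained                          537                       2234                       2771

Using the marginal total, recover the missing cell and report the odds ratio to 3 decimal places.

4.612

The missing cell is in the exposed row: 2427 − 1151 = 1276.
So a = 1276, b = 1151, c = 537, d = 2234.
OR = (a·d)/(b·c) = (1276 × 2234) / (1151 × 537) = 2850584 / 618087 = 4.61195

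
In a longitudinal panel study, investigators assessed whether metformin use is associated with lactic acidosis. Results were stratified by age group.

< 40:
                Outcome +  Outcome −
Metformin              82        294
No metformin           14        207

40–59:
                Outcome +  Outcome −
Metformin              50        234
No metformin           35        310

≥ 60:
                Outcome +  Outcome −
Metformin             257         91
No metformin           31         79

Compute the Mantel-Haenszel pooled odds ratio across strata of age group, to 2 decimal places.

3.74

OR_MH = Σ(aᵢdᵢ/nᵢ) / Σ(bᵢcᵢ/nᵢ), where nᵢ is the stratum total.
Stratum 1 (< 40): n = 597; a·d/n = 82·207/597 = 28.4322; b·c/n = 294·14/597 = 6.8945
Stratum 2 (40–59): n = 629; a·d/n = 50·310/629 = 24.6423; b·c/n = 234·35/629 = 13.0207
Stratum 3 (≥ 60): n = 458; a·d/n = 257·79/458 = 44.3297; b·c/n = 91·31/458 = 6.1594
OR_MH = (28.4322 + 24.6423 + 44.3297) / (6.8945 + 13.0207 + 6.1594) = 97.4041 / 26.0745 = 3.73561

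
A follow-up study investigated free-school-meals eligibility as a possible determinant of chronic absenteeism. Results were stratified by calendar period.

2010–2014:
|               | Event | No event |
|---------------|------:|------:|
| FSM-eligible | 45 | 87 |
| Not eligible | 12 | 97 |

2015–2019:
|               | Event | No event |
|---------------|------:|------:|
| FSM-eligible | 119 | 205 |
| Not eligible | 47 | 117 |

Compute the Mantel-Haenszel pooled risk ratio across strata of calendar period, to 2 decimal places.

RR_MH = Σ(aᵢ·n₀ᵢ/nᵢ) / Σ(cᵢ·n₁ᵢ/nᵢ), with n₁ᵢ = aᵢ+bᵢ (exposed), n₀ᵢ = cᵢ+dᵢ (unexposed), nᵢ = n₁ᵢ+n₀ᵢ.
Stratum 1 (2010–2014): n₁ = 132, n₀ = 109, n = 241; a·n₀/n = 45·109/241 = 20.3527; c·n₁/n = 12·132/241 = 6.5726
Stratum 2 (2015–2019): n₁ = 324, n₀ = 164, n = 488; a·n₀/n = 119·164/488 = 39.9918; c·n₁/n = 47·324/488 = 31.2049
RR_MH = (20.3527 + 39.9918) / (6.5726 + 31.2049) = 60.3445 / 37.7775 = 1.59736

1.60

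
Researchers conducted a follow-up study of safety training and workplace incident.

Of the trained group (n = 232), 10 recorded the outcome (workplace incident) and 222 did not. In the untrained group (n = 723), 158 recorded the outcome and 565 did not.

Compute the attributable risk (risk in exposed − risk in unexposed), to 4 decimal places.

From the description: a = 10, b = 222, c = 158, d = 565.
Risk in exposed = 10/232 = 0.043103; risk in unexposed = 158/723 = 0.218534.
Risk difference = 0.043103 − 0.218534 = -0.175430

-0.1754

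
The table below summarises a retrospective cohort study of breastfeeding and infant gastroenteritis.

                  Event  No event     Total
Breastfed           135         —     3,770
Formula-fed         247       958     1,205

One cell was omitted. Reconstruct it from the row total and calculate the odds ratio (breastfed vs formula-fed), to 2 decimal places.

The missing cell is in the exposed row: 3770 − 135 = 3635.
So a = 135, b = 3635, c = 247, d = 958.
OR = (a·d)/(b·c) = (135 × 958) / (3635 × 247) = 129330 / 897845 = 0.14404

0.14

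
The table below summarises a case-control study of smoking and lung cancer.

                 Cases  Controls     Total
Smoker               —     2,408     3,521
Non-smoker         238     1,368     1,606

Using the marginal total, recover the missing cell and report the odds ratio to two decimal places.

The missing cell is in the exposed row: 3521 − 2408 = 1113.
So a = 1113, b = 2408, c = 238, d = 1368.
OR = (a·d)/(b·c) = (1113 × 1368) / (2408 × 238) = 1522584 / 573104 = 2.65673

2.66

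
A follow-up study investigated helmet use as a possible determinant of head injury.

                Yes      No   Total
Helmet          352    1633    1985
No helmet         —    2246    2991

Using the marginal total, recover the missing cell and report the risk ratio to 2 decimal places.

0.71

The missing cell is in the unexposed row: 2991 − 2246 = 745.
So a = 352, b = 1633, c = 745, d = 2246.
RR = [a/(a+b)] / [c/(c+d)] = (352/1985) / (745/2991) = 0.17733/0.24908 = 0.71194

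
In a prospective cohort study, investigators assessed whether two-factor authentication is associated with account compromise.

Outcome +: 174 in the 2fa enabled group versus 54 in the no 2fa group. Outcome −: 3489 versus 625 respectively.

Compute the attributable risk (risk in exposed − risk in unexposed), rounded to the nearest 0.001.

From the description: a = 174, b = 3489, c = 54, d = 625.
Risk in exposed = 174/3663 = 0.047502; risk in unexposed = 54/679 = 0.079529.
Risk difference = 0.047502 − 0.079529 = -0.032027

-0.032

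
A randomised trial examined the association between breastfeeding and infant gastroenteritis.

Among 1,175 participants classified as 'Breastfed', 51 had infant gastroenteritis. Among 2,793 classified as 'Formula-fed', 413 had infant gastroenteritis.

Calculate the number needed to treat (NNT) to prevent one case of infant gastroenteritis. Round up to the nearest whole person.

Risk in treated group = 51/1175 = 0.04340; risk in control = 413/2793 = 0.14787.
Absolute risk reduction = 0.14787 − 0.04340 = 0.10447
NNT = 1 / ARR = 1 / 0.10447 = 9.573 → round up → 10

10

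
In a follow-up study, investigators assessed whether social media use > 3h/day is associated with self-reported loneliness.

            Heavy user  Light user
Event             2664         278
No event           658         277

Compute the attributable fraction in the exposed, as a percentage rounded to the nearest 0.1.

37.5

Reading the table with exposure as columns: a = 2664 (Heavy user, case), b = 658 (Heavy user, non-case), c = 278 (Light user, case), d = 277.
Risk in exposed = 2664/3322 = 0.80193; risk in unexposed = 278/555 = 0.50090.
RR = 0.80193/0.50090 = 1.60097
AR% = (RR − 1)/RR × 100 = (1.60097 − 1)/1.60097 × 100 = 37.5378%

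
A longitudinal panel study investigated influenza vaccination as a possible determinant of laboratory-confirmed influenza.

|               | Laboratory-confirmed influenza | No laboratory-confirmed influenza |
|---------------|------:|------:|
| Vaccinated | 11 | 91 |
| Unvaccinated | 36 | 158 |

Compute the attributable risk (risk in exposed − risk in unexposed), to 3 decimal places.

Cells: a = 11, b = 91, c = 36, d = 158.
Risk in exposed = 11/102 = 0.107843; risk in unexposed = 36/194 = 0.185567.
Risk difference = 0.107843 − 0.185567 = -0.077724

-0.078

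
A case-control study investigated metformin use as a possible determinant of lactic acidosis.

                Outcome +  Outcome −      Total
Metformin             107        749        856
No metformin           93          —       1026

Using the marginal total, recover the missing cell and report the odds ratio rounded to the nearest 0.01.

The missing cell is in the unexposed row: 1026 − 93 = 933.
So a = 107, b = 749, c = 93, d = 933.
OR = (a·d)/(b·c) = (107 × 933) / (749 × 93) = 99831 / 69657 = 1.43318

1.43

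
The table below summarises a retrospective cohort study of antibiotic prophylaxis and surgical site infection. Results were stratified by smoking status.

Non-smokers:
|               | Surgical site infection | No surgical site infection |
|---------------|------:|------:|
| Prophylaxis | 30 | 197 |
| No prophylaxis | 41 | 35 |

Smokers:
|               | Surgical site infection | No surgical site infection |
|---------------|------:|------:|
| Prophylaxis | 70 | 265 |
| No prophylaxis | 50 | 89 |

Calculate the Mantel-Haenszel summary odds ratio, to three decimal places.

0.304

OR_MH = Σ(aᵢdᵢ/nᵢ) / Σ(bᵢcᵢ/nᵢ), where nᵢ is the stratum total.
Stratum 1 (Non-smokers): n = 303; a·d/n = 30·35/303 = 3.4653; b·c/n = 197·41/303 = 26.6568
Stratum 2 (Smokers): n = 474; a·d/n = 70·89/474 = 13.1435; b·c/n = 265·50/474 = 27.9536
OR_MH = (3.4653 + 13.1435) / (26.6568 + 27.9536) = 16.6088 / 54.6104 = 0.30413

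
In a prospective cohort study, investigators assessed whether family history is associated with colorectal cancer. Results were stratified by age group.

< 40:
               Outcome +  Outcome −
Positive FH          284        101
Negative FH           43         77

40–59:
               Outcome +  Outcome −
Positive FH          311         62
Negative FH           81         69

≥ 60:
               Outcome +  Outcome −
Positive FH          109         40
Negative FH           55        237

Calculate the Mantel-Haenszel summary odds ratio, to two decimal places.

OR_MH = Σ(aᵢdᵢ/nᵢ) / Σ(bᵢcᵢ/nᵢ), where nᵢ is the stratum total.
Stratum 1 (< 40): n = 505; a·d/n = 284·77/505 = 43.3030; b·c/n = 101·43/505 = 8.6000
Stratum 2 (40–59): n = 523; a·d/n = 311·69/523 = 41.0306; b·c/n = 62·81/523 = 9.6023
Stratum 3 (≥ 60): n = 441; a·d/n = 109·237/441 = 58.5782; b·c/n = 40·55/441 = 4.9887
OR_MH = (43.3030 + 41.0306 + 58.5782) / (8.6000 + 9.6023 + 4.9887) = 142.9118 / 23.1910 = 6.16239

6.16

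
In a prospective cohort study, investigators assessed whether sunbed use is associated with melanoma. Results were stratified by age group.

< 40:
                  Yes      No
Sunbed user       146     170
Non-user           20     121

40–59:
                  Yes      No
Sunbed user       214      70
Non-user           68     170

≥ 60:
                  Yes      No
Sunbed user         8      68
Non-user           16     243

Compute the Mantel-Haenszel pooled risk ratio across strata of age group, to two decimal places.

2.73

RR_MH = Σ(aᵢ·n₀ᵢ/nᵢ) / Σ(cᵢ·n₁ᵢ/nᵢ), with n₁ᵢ = aᵢ+bᵢ (exposed), n₀ᵢ = cᵢ+dᵢ (unexposed), nᵢ = n₁ᵢ+n₀ᵢ.
Stratum 1 (< 40): n₁ = 316, n₀ = 141, n = 457; a·n₀/n = 146·141/457 = 45.0460; c·n₁/n = 20·316/457 = 13.8293
Stratum 2 (40–59): n₁ = 284, n₀ = 238, n = 522; a·n₀/n = 214·238/522 = 97.5709; c·n₁/n = 68·284/522 = 36.9962
Stratum 3 (≥ 60): n₁ = 76, n₀ = 259, n = 335; a·n₀/n = 8·259/335 = 6.1851; c·n₁/n = 16·76/335 = 3.6299
RR_MH = (45.0460 + 97.5709 + 6.1851) / (13.8293 + 36.9962 + 3.6299) = 148.8019 / 54.4553 = 2.73255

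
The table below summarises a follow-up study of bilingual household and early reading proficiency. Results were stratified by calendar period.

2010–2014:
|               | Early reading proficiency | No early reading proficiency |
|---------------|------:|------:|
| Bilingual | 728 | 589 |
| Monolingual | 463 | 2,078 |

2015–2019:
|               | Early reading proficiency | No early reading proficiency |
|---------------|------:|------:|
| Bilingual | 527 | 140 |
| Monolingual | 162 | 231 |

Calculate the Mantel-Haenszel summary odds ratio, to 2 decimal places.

OR_MH = Σ(aᵢdᵢ/nᵢ) / Σ(bᵢcᵢ/nᵢ), where nᵢ is the stratum total.
Stratum 1 (2010–2014): n = 3858; a·d/n = 728·2078/3858 = 392.1161; b·c/n = 589·463/3858 = 70.6861
Stratum 2 (2015–2019): n = 1060; a·d/n = 527·231/1060 = 114.8462; b·c/n = 140·162/1060 = 21.3962
OR_MH = (392.1161 + 114.8462) / (70.6861 + 21.3962) = 506.9623 / 92.0823 = 5.50553

5.51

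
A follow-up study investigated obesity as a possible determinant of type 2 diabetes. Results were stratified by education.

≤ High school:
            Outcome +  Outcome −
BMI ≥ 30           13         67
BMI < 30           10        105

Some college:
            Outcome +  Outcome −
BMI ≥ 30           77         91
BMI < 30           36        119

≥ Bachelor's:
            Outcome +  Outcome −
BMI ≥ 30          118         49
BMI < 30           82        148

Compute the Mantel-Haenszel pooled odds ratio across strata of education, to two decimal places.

3.35

OR_MH = Σ(aᵢdᵢ/nᵢ) / Σ(bᵢcᵢ/nᵢ), where nᵢ is the stratum total.
Stratum 1 (≤ High school): n = 195; a·d/n = 13·105/195 = 7.0000; b·c/n = 67·10/195 = 3.4359
Stratum 2 (Some college): n = 323; a·d/n = 77·119/323 = 28.3684; b·c/n = 91·36/323 = 10.1424
Stratum 3 (≥ Bachelor's): n = 397; a·d/n = 118·148/397 = 43.9899; b·c/n = 49·82/397 = 10.1209
OR_MH = (7.0000 + 28.3684 + 43.9899) / (3.4359 + 10.1424 + 10.1209) = 79.3583 / 23.6992 = 3.34856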